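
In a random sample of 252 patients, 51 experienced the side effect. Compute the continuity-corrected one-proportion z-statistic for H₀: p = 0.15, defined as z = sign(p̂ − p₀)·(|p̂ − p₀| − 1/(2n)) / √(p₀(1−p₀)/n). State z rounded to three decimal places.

z = 2.241

With x = 51 successes in n = 252, p̂ = 0.20238. p̂ − p₀ = 0.052381.
Continuity correction 1/(2n) = 1/504 = 0.001984.
Corrected numerator: |0.052381| − 0.001984 = 0.050397.
Null standard error: √(0.15·0.85/252) = √0.000505952 = 0.022493.
z = +0.050397/0.022493 = 2.241.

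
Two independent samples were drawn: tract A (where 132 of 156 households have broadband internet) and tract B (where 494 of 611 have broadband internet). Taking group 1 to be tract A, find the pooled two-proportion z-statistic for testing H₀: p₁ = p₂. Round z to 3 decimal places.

p̂₁ = 132/156 = 0.84615, p̂₂ = 494/611 = 0.80851.
Pooled p̂ = (132+494)/(156+611) = 626/767 = 0.81617.
SE = √[p̂(1−p̂)(1/n₁+1/n₂)] = √[0.81617·0.18383·(1/156+1/611)] ≈ 0.034747.
z = 0.03764/0.034747 = 1.083.

z = 1.083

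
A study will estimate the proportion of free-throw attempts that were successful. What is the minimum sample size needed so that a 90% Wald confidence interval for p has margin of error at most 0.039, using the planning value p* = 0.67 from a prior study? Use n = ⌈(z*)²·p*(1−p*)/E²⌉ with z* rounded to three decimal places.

n = 394

z* = 1.645 at the 90% level.
p*(1−p*) = 0.67·0.33 = 0.2211.
Required n before rounding: 2.706025 × 0.2211 / 0.039² = 393.361.
⌈393.361⌉ = 394.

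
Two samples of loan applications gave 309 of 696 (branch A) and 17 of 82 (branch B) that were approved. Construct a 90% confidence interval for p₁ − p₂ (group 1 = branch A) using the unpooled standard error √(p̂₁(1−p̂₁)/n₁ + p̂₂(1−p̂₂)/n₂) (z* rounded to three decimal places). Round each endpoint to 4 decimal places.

(0.1568, 0.3165)

p̂₁ = 0.44397, p̂₂ = 0.20732, so the observed difference is 0.23665.
Unpooled SE = √(p̂₁(1−p̂₁)/n₁ + p̂₂(1−p̂₂)/n₂) = √(0.000354684 + 0.002004106) = 0.048567.
The 90% critical value is z* = 1.645. Margin of error = 0.07989.
Interval: 0.23665 ± 0.07989 → (0.1568, 0.3165).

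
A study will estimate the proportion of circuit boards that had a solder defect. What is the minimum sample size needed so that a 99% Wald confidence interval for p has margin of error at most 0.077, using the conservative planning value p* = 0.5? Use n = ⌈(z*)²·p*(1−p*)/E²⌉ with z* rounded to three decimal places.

n = 280

For 99% confidence, z* = 2.576.
p*(1−p*) = 0.2500.
Required n before rounding: 6.635776 × 0.2500 / 0.077² = 279.802.
⌈279.802⌉ = 280.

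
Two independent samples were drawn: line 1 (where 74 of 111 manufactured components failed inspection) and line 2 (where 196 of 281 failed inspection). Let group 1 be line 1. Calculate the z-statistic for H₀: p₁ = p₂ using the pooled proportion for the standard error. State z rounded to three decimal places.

Sample proportions: p̂₁ = 74/111 = 0.66667 and p̂₂ = 196/281 = 0.69751.
Pooling: p̂ = 270/392 = 0.68878.
Pooled SE = √[0.2143638·0.01256773] ≈ 0.051904.
z = (p̂₁ − p̂₂)/SE = (0.66667 − 0.69751)/0.051904 = -0.03084/0.051904 = -0.594.

z = -0.594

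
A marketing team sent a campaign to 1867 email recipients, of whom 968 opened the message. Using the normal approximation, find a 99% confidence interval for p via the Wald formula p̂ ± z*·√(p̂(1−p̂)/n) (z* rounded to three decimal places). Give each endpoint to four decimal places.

p̂ = 968/1867 = 0.51848.
SE(p̂) = √(0.51848·0.48152/1867) = 0.011564.
For 99% confidence, z* = 2.576.
Margin = 2.576·0.011564 = 0.02979.
CI: 0.51848 ± 0.02979 = (0.4887, 0.5483).

(0.4887, 0.5483)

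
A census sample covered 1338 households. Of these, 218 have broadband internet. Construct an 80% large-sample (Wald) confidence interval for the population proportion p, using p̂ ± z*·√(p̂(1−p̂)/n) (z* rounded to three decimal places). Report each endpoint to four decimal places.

p̂ = 218/1338 = 0.16293.
Standard error of p̂: √(0.136384/1338) = √0.000101931 = 0.010096.
The 80% critical value is z* = 1.282.
Margin of error: 1.282 × 0.010096 = 0.01294.
So the interval runs from 0.1500 to 0.1759.

(0.1500, 0.1759)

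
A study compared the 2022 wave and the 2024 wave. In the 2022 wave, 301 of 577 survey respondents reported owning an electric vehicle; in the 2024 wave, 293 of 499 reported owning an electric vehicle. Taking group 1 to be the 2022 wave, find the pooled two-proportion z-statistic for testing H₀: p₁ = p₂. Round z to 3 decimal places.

p̂₁ = 301/577 = 0.52166, p̂₂ = 293/499 = 0.58717.
Pooling: p̂ = 594/1076 = 0.55204.
SE = √[p̂(1−p̂)(1/n₁+1/n₂)] = √[0.55204·0.44796·(1/577+1/499)] ≈ 0.030400.
z = (p̂₁ − p̂₂)/SE = (0.52166 − 0.58717)/0.030400 = -0.06551/0.030400 = -2.155.

z = -2.155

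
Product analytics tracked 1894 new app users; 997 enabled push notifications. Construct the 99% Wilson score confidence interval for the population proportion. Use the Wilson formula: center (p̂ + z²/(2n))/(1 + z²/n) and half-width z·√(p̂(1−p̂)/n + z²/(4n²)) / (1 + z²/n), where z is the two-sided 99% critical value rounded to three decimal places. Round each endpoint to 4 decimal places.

(0.4968, 0.5558)

Here p̂ = 997/1894 = 0.52640 and z = 2.576 (z² = 6.635776).
Denominator 1 + z²/n = 1 + 6.635776/1894 = 1.003504.
Center = (0.52640 + 0.001752)/1.003504 = 0.52631.
Radicand: p̂(1−p̂)/n + z²/(4n²) = 0.000131628 + 0.000000462 = 0.000132090.
Half-width = 2.576·√0.000132090/1.003504 = 0.02950.
Interval: 0.52631 ± 0.02950 → (0.4968, 0.5558).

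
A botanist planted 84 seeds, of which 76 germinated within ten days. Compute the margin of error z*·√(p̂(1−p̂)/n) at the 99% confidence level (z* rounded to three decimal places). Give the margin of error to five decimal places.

Sample proportion p̂ = 76/84 = 0.90476.
SE(p̂) = √(0.90476·0.09524/84) = 0.032028.
z* = 2.576 at the 99% level.
So ME = 0.08250.

ME = 0.08250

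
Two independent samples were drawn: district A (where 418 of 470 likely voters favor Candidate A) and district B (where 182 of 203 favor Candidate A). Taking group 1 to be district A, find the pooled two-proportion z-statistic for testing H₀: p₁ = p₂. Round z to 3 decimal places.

p̂₁ = 418/470 = 0.88936, p̂₂ = 182/203 = 0.89655.
Pooled p̂ = (418+182)/(470+203) = 600/673 = 0.89153.
Pooled SE = √[0.0967039·0.00705377] ≈ 0.026118.
z = (p̂₁ − p̂₂)/SE = (0.88936 − 0.89655)/0.026118 = -0.00719/0.026118 = -0.275.

z = -0.275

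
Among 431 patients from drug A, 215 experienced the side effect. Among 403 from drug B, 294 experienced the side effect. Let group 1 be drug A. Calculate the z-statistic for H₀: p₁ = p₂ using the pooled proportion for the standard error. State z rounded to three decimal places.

Sample proportions: p̂₁ = 215/431 = 0.49884 and p̂₂ = 294/403 = 0.72953.
Pooled p̂ = (215+294)/(431+403) = 509/834 = 0.61031.
Pooled SE = √[0.2378313·0.00480158] ≈ 0.033793.
z = -0.23069/0.033793 = -6.827.

z = -6.827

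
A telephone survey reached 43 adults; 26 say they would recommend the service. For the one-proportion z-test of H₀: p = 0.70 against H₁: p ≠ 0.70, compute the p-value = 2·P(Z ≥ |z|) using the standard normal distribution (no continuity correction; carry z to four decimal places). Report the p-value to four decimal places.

p̂ = 26/43 = 0.60465.
Under H₀, SE = √(p₀(1−p₀)/n) = √(0.70·0.30/43) = √0.004883721 = 0.069884.
z = (p̂ − p₀)/SE = (26/43 − 0.70)/0.069884 ≈ -1.3644.
p-value = 2·P(Z ≥ |z|) with z = -1.3644 → 0.1724.

p-value = 0.1724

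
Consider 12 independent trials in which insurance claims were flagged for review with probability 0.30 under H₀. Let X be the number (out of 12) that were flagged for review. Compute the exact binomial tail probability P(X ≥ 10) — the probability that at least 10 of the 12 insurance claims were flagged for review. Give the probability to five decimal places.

P = 0.00021

X is binomial with n = 12 and p = 0.30.
P(X ≥ 10) = C(12,10)·0.30^10·0.70^2 + C(12,11)·0.30^11·0.70^1 + C(12,12)·0.30^12·0.70^0.
= 0.000191 + 0.000015 + 0.000001 = 0.00021.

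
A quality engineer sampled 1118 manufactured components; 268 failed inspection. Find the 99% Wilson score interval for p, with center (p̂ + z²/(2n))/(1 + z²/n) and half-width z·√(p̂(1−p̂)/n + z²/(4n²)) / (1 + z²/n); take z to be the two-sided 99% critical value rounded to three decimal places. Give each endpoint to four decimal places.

Here p̂ = 268/1118 = 0.23971 and z = 2.576 (z² = 6.635776).
Denominator 1 + z²/n = 1 + 6.635776/1118 = 1.005935.
Center = (0.23971 + 0.002968)/1.005935 = 0.24125.
Radicand: p̂(1−p̂)/n + z²/(4n²) = 0.000163015 + 0.000001327 = 0.000164342.
Half-width = 2.576·√0.000164342/1.005935 = 0.03283.
CI: 0.24125 ± 0.03283 = (0.2084, 0.2741).

(0.2084, 0.2741)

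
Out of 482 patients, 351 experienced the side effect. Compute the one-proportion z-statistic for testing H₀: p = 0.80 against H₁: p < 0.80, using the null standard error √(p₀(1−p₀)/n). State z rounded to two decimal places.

z = -3.94

The sample proportion is 351/482 = 0.72822.
SE₀ = √(0.80·0.20/482) = 0.018220.
Test statistic: z = -0.07178/0.018220 = -3.94.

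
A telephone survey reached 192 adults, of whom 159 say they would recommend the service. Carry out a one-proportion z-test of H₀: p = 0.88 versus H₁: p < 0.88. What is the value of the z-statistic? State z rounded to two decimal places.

Sample proportion p̂ = 159/192 = 0.82812.
Null standard error: √(0.88·0.12/192) = √0.000550000 = 0.023452.
z = (0.82812 − 0.88)/0.023452 = -0.05188/0.023452 = -2.21.

z = -2.21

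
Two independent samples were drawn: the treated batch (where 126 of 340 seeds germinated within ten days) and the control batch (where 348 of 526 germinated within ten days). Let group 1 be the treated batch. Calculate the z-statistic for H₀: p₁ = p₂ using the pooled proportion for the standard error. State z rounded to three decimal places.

p̂₁ = 126/340 = 0.37059, p̂₂ = 348/526 = 0.66160.
Pooled p̂ = (126+348)/(340+526) = 474/866 = 0.54734.
SE = √[p̂(1−p̂)(1/n₁+1/n₂)] = √[0.54734·0.45266·(1/340+1/526)] ≈ 0.034637.
z = -0.29101/0.034637 = -8.402.

z = -8.402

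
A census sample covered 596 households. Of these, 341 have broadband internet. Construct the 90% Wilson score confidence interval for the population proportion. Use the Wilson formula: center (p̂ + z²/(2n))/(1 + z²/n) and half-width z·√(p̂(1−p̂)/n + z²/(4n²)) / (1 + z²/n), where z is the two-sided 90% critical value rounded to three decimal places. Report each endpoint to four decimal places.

(0.5386, 0.6051)

Here p̂ = 341/596 = 0.57215 and z = 1.645 (z² = 2.706025).
Denominator 1 + z²/n = 1 + 2.706025/596 = 1.004540.
Adjusted center: (0.57215 + z²/(2n))/1.004540 = 0.57182.
Radicand: p̂(1−p̂)/n + z²/(4n²) = 0.000410729 + 0.000001904 = 0.000412633.
Half-width = z·√(radicand)/denom = 1.645·0.020313/1.004540 = 0.03326.
CI: 0.57182 ± 0.03326 = (0.5386, 0.6051).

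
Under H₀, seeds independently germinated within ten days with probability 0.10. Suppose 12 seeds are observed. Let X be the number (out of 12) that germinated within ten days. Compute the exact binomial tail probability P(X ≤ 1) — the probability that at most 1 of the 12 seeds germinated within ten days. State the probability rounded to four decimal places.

X is binomial with n = 12 and p = 0.10.
P(X ≤ 1) = C(12,0)·0.10^0·0.90^12 + C(12,1)·0.10^1·0.90^11.
= 0.282430 + 0.376573 = 0.6590.

P = 0.6590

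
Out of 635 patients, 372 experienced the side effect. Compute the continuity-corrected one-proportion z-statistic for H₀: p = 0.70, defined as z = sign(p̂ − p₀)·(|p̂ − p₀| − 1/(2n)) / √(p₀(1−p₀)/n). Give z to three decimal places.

z = -6.235

p̂ = 372/635 = 0.58583. p̂ − p₀ = -0.114173.
Continuity correction 1/(2n) = 1/1270 = 0.000787.
Corrected numerator: |-0.114173| − 0.000787 = 0.113386.
Null standard error: √(0.70·0.30/635) = √0.000330709 = 0.018185.
z = (−)0.113386/0.018185 = -6.235.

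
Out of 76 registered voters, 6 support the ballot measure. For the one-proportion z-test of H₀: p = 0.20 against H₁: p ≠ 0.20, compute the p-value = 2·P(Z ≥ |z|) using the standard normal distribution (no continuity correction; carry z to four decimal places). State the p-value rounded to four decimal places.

p-value = 0.0083

Sample proportion p̂ = 6/76 = 0.07895.
SE₀ = √(0.20·0.80/76) = 0.045883.
z = (p̂ − p₀)/SE = (6/76 − 0.20)/0.045883 ≈ -2.6383.
p-value = 2·P(Z ≥ |z|) with z = -2.6383 → 0.0083.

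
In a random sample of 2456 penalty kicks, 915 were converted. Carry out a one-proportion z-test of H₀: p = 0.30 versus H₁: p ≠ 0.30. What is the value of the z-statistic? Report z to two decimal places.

z = 7.85

The sample proportion is 915/2456 = 0.37256.
Under H₀, SE = √(p₀(1−p₀)/n) = √(0.30·0.70/2456) = √0.000085505 = 0.009247.
Test statistic: z = 0.07256/0.009247 = 7.85.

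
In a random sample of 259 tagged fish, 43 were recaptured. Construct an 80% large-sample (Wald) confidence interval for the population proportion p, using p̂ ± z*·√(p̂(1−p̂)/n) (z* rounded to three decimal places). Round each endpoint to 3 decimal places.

(0.136, 0.196)

Sample proportion p̂ = 43/259 = 0.16602.
Standard error of p̂: √(0.138459/259) = √0.000534593 = 0.023121.
z* = 1.282 at the 80% level.
Margin of error: 1.282 × 0.023121 = 0.02964.
Interval: 0.16602 ± 0.02964 → (0.136, 0.196).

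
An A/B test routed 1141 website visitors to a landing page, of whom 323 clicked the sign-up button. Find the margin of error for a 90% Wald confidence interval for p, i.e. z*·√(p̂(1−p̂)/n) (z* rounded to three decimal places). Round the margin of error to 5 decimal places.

The sample proportion is 323/1141 = 0.28309.
Standard error of p̂: √(0.202948/1141) = √0.000177868 = 0.013337.
For 90% confidence, z* = 1.645.
So ME = 0.02194.

ME = 0.02194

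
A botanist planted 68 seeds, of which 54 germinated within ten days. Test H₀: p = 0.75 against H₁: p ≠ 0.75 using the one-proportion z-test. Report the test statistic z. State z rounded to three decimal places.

With x = 54 successes in n = 68, p̂ = 0.79412.
SE₀ = √(0.75·0.25/68) = 0.052511.
Test statistic: z = 0.04412/0.052511 = 0.840.

z = 0.840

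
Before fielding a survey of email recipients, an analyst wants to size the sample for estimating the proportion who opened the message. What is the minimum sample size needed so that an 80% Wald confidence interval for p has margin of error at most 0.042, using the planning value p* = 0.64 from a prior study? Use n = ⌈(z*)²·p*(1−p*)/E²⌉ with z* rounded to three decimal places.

The 80% critical value is z* = 1.282.
p*(1−p*) = 0.64·0.36 = 0.2304.
(z*)²·p*(1−p*)/E² = 1.643524·0.2304/0.001764 = 214.664.
Rounding up, n = 215.

n = 215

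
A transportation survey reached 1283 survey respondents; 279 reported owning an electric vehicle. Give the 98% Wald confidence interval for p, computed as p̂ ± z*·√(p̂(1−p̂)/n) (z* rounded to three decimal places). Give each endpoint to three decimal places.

p̂ = 279/1283 = 0.21746.
Standard error of p̂: √(0.170171/1283) = √0.000132635 = 0.011517.
z* = 2.326 at the 98% level.
Margin of error: 2.326 × 0.011517 = 0.02679.
So the interval runs from 0.191 to 0.244.

(0.191, 0.244)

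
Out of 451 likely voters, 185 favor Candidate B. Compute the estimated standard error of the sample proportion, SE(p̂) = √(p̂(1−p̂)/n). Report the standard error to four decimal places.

Sample proportion p̂ = 185/451 = 0.41020.
p̂(1−p̂) = 0.41020·0.58980 = 0.241936.
SE = √(0.241936/451) = 0.0232.

SE = 0.0232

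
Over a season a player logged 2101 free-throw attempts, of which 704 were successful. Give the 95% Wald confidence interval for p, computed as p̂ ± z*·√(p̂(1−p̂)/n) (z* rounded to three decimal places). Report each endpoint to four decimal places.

(0.3149, 0.3553)

Sample proportion p̂ = 704/2101 = 0.33508.
Standard error of p̂: √(0.222801/2101) = √0.000106045 = 0.010298.
For 95% confidence, z* = 1.960.
Margin = 1.960·0.010298 = 0.02018.
CI: 0.33508 ± 0.02018 = (0.3149, 0.3553).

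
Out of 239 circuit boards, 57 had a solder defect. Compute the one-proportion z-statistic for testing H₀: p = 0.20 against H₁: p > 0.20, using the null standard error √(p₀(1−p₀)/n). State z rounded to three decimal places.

z = 1.488

Sample proportion p̂ = 57/239 = 0.23849.
SE₀ = √(0.20·0.80/239) = 0.025874.
z = (p̂ − p₀)/SE = (0.23849 − 0.20)/0.025874 = 1.488.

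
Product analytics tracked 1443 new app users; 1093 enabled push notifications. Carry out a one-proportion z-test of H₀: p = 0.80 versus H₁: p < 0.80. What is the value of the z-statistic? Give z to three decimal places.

z = -4.041

With x = 1093 successes in n = 1443, p̂ = 0.75745.
Under H₀, SE = √(p₀(1−p₀)/n) = √(0.80·0.20/1443) = √0.000110880 = 0.010530.
z = (p̂ − p₀)/SE = (0.75745 − 0.80)/0.010530 = -4.041.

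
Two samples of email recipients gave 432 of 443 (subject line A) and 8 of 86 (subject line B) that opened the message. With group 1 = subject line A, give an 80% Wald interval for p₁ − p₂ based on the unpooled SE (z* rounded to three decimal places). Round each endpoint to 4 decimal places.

(0.8409, 0.9234)

p̂₁ = 432/443 = 0.97517, p̂₂ = 8/86 = 0.09302; p̂₁ − p̂₂ = 0.88215.
Unpooled SE = √(p̂₁(1−p̂₁)/n₁ + p̂₂(1−p̂₂)/n₂) = √(0.000054659 + 0.000981046) = 0.032182.
The 80% critical value is z* = 1.282. Margin = 1.282·0.032182 = 0.04126.
Interval: 0.88215 ± 0.04126 → (0.8409, 0.9234).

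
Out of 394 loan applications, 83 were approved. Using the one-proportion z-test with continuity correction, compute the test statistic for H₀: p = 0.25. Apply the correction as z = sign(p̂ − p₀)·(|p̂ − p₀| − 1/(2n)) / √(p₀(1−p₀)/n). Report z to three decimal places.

p̂ = 83/394 = 0.21066. p̂ − p₀ = -0.039340.
Continuity correction 1/(2n) = 1/788 = 0.001269.
Corrected numerator: |-0.039340| − 0.001269 = 0.038071.
SE₀ = √(0.25·0.75/394) = 0.021815.
z = (−)0.038071/0.021815 = -1.745.

z = -1.745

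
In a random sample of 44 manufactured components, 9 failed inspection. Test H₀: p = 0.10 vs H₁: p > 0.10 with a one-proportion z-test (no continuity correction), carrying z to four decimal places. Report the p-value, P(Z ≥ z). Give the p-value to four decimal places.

p-value = 0.0104

Sample proportion p̂ = 9/44 = 0.20455.
Under H₀, SE = √(p₀(1−p₀)/n) = √(0.10·0.90/44) = √0.002045455 = 0.045227.
z = (p̂ − p₀)/SE = (9/44 − 0.10)/0.045227 ≈ 2.3116.
p-value = P(Z ≥ z) with z = 2.3116 → 0.0104.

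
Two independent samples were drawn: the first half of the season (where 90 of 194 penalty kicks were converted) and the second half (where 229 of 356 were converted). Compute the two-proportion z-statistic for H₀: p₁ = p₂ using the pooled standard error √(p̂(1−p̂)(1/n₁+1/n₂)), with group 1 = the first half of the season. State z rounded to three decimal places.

z = -4.072

Sample proportions: p̂₁ = 90/194 = 0.46392 and p̂₂ = 229/356 = 0.64326.
Pooled p̂ = (90+229)/(194+356) = 319/550 = 0.58000.
Pooled SE = √[0.2436000·0.00796363] ≈ 0.044045.
z = -0.17934/0.044045 = -4.072.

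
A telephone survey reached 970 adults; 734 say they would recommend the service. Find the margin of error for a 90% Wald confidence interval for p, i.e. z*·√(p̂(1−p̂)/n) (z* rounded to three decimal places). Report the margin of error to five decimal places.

ME = 0.02266

Sample proportion p̂ = 734/970 = 0.75670.
SE(p̂) = √(0.75670·0.24330/970) = 0.013777.
z* = 1.645 at the 90% level.
Margin of error = z*·SE = 1.645 × 0.013777 = 0.02266.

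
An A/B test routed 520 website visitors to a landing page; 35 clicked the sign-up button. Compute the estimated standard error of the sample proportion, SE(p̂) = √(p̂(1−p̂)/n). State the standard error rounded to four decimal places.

The sample proportion is 35/520 = 0.06731.
p̂(1−p̂) = 0.062779.
SE = √(0.062779/520) = √0.000120729 = 0.0110.

SE = 0.0110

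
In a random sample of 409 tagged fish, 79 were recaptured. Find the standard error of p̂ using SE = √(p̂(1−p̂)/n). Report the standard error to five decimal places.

SE = 0.01952

Sample proportion p̂ = 79/409 = 0.19315.
p̂(1−p̂) = 0.19315·0.80685 = 0.155843.
SE = √(0.155843/409) = √0.000381034 = 0.01952.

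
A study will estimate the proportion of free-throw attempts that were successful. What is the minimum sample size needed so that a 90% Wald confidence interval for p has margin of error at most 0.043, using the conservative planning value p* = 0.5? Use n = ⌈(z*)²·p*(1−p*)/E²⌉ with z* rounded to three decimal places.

n = 366

z* = 1.645 at the 90% level.
p*(1−p*) = 0.50·0.50 = 0.2500.
Required n before rounding: 2.706025 × 0.2500 / 0.043² = 365.877.
⌈365.877⌉ = 366.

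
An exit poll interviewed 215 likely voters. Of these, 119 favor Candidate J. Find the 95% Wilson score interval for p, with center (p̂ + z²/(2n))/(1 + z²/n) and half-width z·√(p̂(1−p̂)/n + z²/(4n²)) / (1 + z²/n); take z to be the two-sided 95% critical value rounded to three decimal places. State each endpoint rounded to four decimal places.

(0.4867, 0.6184)

p̂ = 119/215 = 0.55349; z = 1.960, so z² = 3.841600.
Denominator 1 + z²/n = 1 + 3.841600/215 = 1.017868.
Center = (0.55349 + 0.008934)/1.017868 = 0.55255.
Radicand: p̂(1−p̂)/n + z²/(4n²) = 0.001149484 + 0.000020777 = 0.001170261.
Half-width = 1.960·√0.001170261/1.017868 = 0.06587.
So the interval runs from 0.4867 to 0.6184.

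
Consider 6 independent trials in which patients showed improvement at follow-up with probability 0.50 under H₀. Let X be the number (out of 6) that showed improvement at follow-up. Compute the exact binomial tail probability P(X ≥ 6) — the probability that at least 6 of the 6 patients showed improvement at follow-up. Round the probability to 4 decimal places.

P = 0.0156

X is binomial with n = 6 and p = 0.50.
P(X ≥ 6) = C(6,6)·0.50^6·0.50^0.
= 0.015625 = 0.0156.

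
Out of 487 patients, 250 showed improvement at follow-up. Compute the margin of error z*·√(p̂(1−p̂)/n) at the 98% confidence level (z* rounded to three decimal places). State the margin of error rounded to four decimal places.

ME = 0.0527

Sample proportion p̂ = 250/487 = 0.51335.
Standard error of p̂: √(0.249822/487) = √0.000512981 = 0.022649.
The 98% critical value is z* = 2.326.
Margin of error = z*·SE = 2.326 × 0.022649 = 0.0527.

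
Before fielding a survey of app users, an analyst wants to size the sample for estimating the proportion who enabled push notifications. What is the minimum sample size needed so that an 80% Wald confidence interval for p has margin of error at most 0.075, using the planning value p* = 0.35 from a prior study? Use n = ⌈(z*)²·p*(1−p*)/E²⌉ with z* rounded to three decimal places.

For 80% confidence, z* = 1.282.
p*(1−p*) = 0.35·0.65 = 0.2275.
(z*)²·p*(1−p*)/E² = 1.643524·0.2275/0.005625 = 66.471.
⌈66.471⌉ = 67.

n = 67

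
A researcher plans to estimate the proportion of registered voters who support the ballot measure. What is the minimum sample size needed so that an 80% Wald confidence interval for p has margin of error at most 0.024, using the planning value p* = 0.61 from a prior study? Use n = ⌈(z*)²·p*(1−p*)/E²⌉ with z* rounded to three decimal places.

n = 679

For 80% confidence, z* = 1.282.
p*(1−p*) = 0.61·0.39 = 0.2379.
(z*)²·p*(1−p*)/E² = 1.643524·0.2379/0.000576 = 678.810.
Rounding up, n = 679.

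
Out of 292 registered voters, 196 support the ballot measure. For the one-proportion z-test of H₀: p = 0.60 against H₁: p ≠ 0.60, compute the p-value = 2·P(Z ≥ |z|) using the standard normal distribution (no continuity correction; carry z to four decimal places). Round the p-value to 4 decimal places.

With x = 196 successes in n = 292, p̂ = 0.67123.
Under H₀, SE = √(p₀(1−p₀)/n) = √(0.60·0.40/292) = √0.000821918 = 0.028669.
z = (p̂ − p₀)/SE = (196/292 − 0.60)/0.028669 ≈ 2.4847.
From the standard normal, 2·P(Z ≥ |z|) = 0.0130.

p-value = 0.0130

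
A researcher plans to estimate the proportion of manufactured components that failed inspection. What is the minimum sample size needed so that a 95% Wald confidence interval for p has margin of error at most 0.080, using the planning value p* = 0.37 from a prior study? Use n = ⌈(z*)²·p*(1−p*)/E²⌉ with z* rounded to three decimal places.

n = 140

The 95% critical value is z* = 1.960.
p*(1−p*) = 0.37·0.63 = 0.2331.
(z*)²·p*(1−p*)/E² = 3.841600·0.2331/0.006400 = 139.918.
⌈139.918⌉ = 140.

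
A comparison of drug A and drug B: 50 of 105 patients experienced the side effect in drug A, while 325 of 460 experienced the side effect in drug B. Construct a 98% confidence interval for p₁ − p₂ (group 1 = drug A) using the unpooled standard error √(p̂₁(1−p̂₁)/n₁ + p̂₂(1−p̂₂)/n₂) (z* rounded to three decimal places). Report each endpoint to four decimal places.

p̂₁ = 50/105 = 0.47619, p̂₂ = 325/460 = 0.70652; p̂₁ − p̂₂ = -0.23033.
Unpooled SE = √(p̂₁(1−p̂₁)/n₁ + p̂₂(1−p̂₂)/n₂) = √(0.002375553 + 0.000450758) = 0.053163.
z* = 2.326 at the 98% level. Margin = 2.326·0.053163 = 0.12366.
So the interval runs from -0.3540 to -0.1067.

(-0.3540, -0.1067)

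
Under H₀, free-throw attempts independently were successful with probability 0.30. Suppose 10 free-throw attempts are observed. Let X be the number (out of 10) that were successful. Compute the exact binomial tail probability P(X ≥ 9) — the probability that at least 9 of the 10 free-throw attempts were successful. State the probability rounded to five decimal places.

P = 0.00014

X is binomial with n = 10 and p = 0.30.
P(X ≥ 9) = C(10,9)·0.30^9·0.70^1 + C(10,10)·0.30^10·0.70^0.
= 0.000138 + 0.000006 = 0.00014.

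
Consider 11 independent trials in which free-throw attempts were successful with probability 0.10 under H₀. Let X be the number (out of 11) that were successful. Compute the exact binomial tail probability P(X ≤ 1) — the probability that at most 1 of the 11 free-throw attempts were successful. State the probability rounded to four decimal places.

X ~ Binomial(n=11, p=0.10).
P(X ≤ 1) = C(11,0)·0.10^0·0.90^11 + C(11,1)·0.10^1·0.90^10.
= 0.313811 + 0.383546 = 0.6974.

P = 0.6974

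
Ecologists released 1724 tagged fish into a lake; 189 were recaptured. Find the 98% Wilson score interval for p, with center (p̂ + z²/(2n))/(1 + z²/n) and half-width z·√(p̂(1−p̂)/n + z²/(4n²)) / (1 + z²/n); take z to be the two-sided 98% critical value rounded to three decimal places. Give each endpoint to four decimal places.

(0.0933, 0.1284)

p̂ = 189/1724 = 0.10963; z = 2.326, so z² = 5.410276.
1 + z²/n = 1.003138.
Adjusted center: (0.10963 + z²/(2n))/1.003138 = 0.11085.
Radicand: p̂(1−p̂)/n + z²/(4n²) = 0.000056619 + 0.000000455 = 0.000057074.
Half-width = 2.326·√0.000057074/1.003138 = 0.01752.
CI: 0.11085 ± 0.01752 = (0.0933, 0.1284).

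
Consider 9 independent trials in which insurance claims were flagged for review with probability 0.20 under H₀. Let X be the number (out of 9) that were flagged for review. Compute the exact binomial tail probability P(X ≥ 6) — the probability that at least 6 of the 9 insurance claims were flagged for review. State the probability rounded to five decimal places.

X is binomial with n = 9 and p = 0.20.
P(X ≥ 6) = C(9,6)·0.20^6·0.80^3 + C(9,7)·0.20^7·0.80^2 + C(9,8)·0.20^8·0.80^1 + C(9,9)·0.20^9·0.80^0.
= 0.002753 + 0.000295 + 0.000018 + 0.000001 = 0.00307.

P = 0.00307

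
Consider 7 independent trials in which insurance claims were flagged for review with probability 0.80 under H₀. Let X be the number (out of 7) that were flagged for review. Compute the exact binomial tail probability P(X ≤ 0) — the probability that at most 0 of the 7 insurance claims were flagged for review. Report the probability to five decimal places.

X is binomial with n = 7 and p = 0.80.
P(X ≤ 0) = C(7,0)·0.80^0·0.20^7.
= 0.000013 = 0.00001.

P = 0.00001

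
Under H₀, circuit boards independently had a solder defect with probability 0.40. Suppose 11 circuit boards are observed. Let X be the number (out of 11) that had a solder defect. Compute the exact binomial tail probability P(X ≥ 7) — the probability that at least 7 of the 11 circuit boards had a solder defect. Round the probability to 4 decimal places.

X is binomial with n = 11 and p = 0.40.
P(X ≥ 7) = Σ_{j=7}^{11} C(11,j)·0.40^j·0.60^{11−j}.
= 0.070071 + 0.023357 + 0.005190 + 0.000692 + 0.000042 = 0.0994.

P = 0.0994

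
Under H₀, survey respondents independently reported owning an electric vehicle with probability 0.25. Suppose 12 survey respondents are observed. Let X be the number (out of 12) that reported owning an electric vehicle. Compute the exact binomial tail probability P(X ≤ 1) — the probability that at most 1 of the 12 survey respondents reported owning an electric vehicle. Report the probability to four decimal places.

X is binomial with n = 12 and p = 0.25.
P(X ≤ 1) = C(12,0)·0.25^0·0.75^12 + C(12,1)·0.25^1·0.75^11.
= 0.031676 + 0.126705 = 0.1584.

P = 0.1584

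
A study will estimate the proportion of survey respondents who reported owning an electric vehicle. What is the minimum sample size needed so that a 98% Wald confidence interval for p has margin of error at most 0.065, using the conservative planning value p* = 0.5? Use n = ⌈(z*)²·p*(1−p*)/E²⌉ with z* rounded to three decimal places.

The 98% critical value is z* = 2.326.
p*(1−p*) = 0.2500.
Required n before rounding: 5.410276 × 0.2500 / 0.065² = 320.135.
⌈320.135⌉ = 321.

n = 321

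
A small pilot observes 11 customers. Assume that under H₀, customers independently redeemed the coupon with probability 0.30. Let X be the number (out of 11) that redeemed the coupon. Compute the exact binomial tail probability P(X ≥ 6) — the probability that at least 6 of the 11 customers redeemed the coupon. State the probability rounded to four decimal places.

X ~ Binomial(n=11, p=0.30).
P(X ≥ 6) = Σ_{j=6}^{11} C(11,j)·0.30^j·0.70^{11−j}.
= 0.056606 + 0.017328 + 0.003713 + 0.000530 + 0.000045 + 0.000002 = 0.0782.

P = 0.0782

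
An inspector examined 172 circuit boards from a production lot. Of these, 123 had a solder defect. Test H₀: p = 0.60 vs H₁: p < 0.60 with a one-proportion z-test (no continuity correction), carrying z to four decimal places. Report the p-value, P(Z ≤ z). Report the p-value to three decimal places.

p-value = 0.999

With x = 123 successes in n = 172, p̂ = 0.71512.
SE₀ = √(0.60·0.40/172) = 0.037354.
z = (p̂ − p₀)/SE = (123/172 − 0.60)/0.037354 ≈ 3.0817.
p-value = P(Z ≤ z) with z = 3.0817 → 0.999.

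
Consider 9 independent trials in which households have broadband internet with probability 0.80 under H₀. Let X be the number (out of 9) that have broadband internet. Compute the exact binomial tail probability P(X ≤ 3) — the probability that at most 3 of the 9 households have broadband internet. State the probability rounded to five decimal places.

X is binomial with n = 9 and p = 0.80.
P(X ≤ 3) = C(9,0)·0.80^0·0.20^9 + C(9,1)·0.80^1·0.20^8 + C(9,2)·0.80^2·0.20^7 + C(9,3)·0.80^3·0.20^6.
= 0.000001 + 0.000018 + 0.000295 + 0.002753 = 0.00307.

P = 0.00307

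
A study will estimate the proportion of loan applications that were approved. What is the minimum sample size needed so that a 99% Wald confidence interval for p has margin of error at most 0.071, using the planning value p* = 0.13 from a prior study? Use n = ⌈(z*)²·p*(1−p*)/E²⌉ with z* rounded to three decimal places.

The 99% critical value is z* = 2.576.
p*(1−p*) = 0.1131.
Required n before rounding: 6.635776 × 0.1131 / 0.071² = 148.880.
⌈148.880⌉ = 149.

n = 149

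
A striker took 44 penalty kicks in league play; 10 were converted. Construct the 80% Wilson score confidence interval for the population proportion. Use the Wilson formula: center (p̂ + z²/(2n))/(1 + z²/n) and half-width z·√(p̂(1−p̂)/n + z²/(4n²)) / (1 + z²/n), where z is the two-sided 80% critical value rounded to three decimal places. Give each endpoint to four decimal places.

(0.1570, 0.3172)

Here p̂ = 10/44 = 0.22727 and z = 1.282 (z² = 1.643524).
Denominator 1 + z²/n = 1 + 1.643524/44 = 1.037353.
Center = (0.22727 + 0.018676)/1.037353 = 0.23709.
Radicand: p̂(1−p̂)/n + z²/(4n²) = 0.003991360 + 0.000212232 = 0.004203592.
Half-width = 1.282·√0.004203592/1.037353 = 0.08013.
CI: 0.23709 ± 0.08013 = (0.1570, 0.3172).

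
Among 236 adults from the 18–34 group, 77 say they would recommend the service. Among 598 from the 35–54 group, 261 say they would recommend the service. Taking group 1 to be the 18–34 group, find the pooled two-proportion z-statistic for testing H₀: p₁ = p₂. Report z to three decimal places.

Sample proportions: p̂₁ = 77/236 = 0.32627 and p̂₂ = 261/598 = 0.43645.
Pooled p̂ = (77+261)/(236+598) = 338/834 = 0.40528.
Pooled SE = √[0.2410273·0.00590953] ≈ 0.037741.
z = -0.11018/0.037741 = -2.919.

z = -2.919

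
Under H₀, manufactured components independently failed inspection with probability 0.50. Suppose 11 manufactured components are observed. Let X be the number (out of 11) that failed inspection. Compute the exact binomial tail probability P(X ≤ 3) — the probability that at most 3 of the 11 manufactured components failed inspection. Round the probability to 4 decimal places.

P = 0.1133

X ~ Binomial(n=11, p=0.50).
P(X ≤ 3) = C(11,0)·0.50^0·0.50^11 + C(11,1)·0.50^1·0.50^10 + C(11,2)·0.50^2·0.50^9 + C(11,3)·0.50^3·0.50^8.
= 0.000488 + 0.005371 + 0.026855 + 0.080566 = 0.1133.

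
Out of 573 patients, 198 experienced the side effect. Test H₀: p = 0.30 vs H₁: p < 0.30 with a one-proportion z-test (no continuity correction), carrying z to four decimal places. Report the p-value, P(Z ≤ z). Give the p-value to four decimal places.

p̂ = 198/573 = 0.34555.
SE₀ = √(0.30·0.70/573) = 0.019144.
Test statistic (full precision, shown to 4 dp): z = (198/573 − 0.30)/SE₀ ≈ 2.3793.
p-value = P(Z ≤ z) with z = 2.3793 → 0.9913.

p-value = 0.9913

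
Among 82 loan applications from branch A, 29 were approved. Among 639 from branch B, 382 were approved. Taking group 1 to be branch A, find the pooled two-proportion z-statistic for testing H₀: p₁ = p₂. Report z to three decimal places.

p̂₁ = 29/82 = 0.35366, p̂₂ = 382/639 = 0.59781.
Pooling: p̂ = 411/721 = 0.57004.
SE = √[p̂(1−p̂)(1/n₁+1/n₂)] = √[0.57004·0.42996·(1/82+1/639)] ≈ 0.058073.
z = -0.24415/0.058073 = -4.204.

z = -4.204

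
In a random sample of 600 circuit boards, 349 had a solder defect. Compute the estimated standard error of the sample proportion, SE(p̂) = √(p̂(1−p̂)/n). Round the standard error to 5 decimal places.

The sample proportion is 349/600 = 0.58167.
p̂(1−p̂) = 0.58167·0.41833 = 0.243330.
Dividing by n and taking the root: √0.000405550 = 0.02014.

SE = 0.02014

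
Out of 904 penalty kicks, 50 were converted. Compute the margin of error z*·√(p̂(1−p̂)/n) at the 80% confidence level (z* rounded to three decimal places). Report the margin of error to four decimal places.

The sample proportion is 50/904 = 0.05531.
Standard error of p̂: √(0.052251/904) = √0.000057799 = 0.007603.
For 80% confidence, z* = 1.282.
ME = 1.282·0.007603 = 0.0097.

ME = 0.0097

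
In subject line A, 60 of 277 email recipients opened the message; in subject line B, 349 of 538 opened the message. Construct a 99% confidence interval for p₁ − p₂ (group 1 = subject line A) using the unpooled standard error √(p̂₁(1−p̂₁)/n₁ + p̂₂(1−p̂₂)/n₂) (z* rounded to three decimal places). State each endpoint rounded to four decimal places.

p̂₁ = 60/277 = 0.21661, p̂₂ = 349/538 = 0.64870; p̂₁ − p̂₂ = -0.43209.
Unpooled SE = √(p̂₁(1−p̂₁)/n₁ + p̂₂(1−p̂₂)/n₂) = √(0.000612593 + 0.000423585) = 0.032190.
For 99% confidence, z* = 2.576. Margin = 2.576·0.032190 = 0.08292.
Interval: -0.43209 ± 0.08292 → (-0.5150, -0.3492).

(-0.5150, -0.3492)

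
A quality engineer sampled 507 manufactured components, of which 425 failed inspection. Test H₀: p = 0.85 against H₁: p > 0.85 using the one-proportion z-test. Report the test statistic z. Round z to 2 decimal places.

z = -0.74

Sample proportion p̂ = 425/507 = 0.83826.
Under H₀, SE = √(p₀(1−p₀)/n) = √(0.85·0.15/507) = √0.000251479 = 0.015858.
z = (0.83826 − 0.85)/0.015858 = -0.01174/0.015858 = -0.74.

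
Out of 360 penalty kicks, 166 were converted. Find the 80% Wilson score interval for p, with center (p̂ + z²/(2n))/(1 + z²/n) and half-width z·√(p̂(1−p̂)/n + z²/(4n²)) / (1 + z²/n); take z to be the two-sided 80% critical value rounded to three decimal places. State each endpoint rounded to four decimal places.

Here p̂ = 166/360 = 0.46111 and z = 1.282 (z² = 1.643524).
Denominator 1 + z²/n = 1 + 1.643524/360 = 1.004565.
Adjusted center: (0.46111 + z²/(2n))/1.004565 = 0.46129.
Radicand: p̂(1−p̂)/n + z²/(4n²) = 0.000690243 + 0.000003170 = 0.000693413.
Half-width = 1.282·√0.000693413/1.004565 = 0.03361.
Interval: 0.46129 ± 0.03361 → (0.4277, 0.4949).

(0.4277, 0.4949)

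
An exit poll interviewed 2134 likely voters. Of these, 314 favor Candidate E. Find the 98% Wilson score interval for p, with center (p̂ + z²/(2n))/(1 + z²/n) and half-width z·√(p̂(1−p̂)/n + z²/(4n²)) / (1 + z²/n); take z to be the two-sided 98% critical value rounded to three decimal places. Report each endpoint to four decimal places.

(0.1302, 0.1659)

p̂ = 314/2134 = 0.14714; z = 2.326, so z² = 5.410276.
1 + z²/n = 1.002535.
Center = (0.14714 + 0.001268)/1.002535 = 0.14803.
Radicand: p̂(1−p̂)/n + z²/(4n²) = 0.000058805 + 0.000000297 = 0.000059102.
Half-width = 2.326·√0.000059102/1.002535 = 0.01784.
Interval: 0.14803 ± 0.01784 → (0.1302, 0.1659).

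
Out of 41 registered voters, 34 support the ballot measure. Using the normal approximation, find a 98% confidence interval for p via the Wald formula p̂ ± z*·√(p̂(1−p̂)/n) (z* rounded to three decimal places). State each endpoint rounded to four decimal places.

Sample proportion p̂ = 34/41 = 0.82927.
SE(p̂) = √(0.82927·0.17073/41) = 0.058764.
z* = 2.326 at the 98% level.
Margin of error: 2.326 × 0.058764 = 0.13669.
So the interval runs from 0.6926 to 0.9660.

(0.6926, 0.9660)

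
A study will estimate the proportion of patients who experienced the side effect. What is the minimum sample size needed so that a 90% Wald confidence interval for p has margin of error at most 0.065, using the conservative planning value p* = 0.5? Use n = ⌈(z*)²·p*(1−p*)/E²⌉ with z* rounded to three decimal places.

z* = 1.645 at the 90% level.
p*(1−p*) = 0.50·0.50 = 0.2500.
(z*)²·p*(1−p*)/E² = 2.706025·0.2500/0.004225 = 160.120.
⌈160.120⌉ = 161.

n = 161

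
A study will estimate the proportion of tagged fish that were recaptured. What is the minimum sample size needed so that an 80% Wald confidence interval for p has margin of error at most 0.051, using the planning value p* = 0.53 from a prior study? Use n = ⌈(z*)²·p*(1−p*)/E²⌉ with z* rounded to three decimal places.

z* = 1.282 at the 80% level.
p*(1−p*) = 0.2491.
Required n before rounding: 1.643524 × 0.2491 / 0.051² = 157.402.
⌈157.402⌉ = 158.

n = 158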